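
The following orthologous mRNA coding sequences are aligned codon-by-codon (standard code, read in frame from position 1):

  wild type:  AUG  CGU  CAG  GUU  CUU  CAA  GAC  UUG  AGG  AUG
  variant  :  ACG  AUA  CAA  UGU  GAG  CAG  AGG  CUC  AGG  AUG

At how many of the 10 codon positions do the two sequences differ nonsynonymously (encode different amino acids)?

5

Codon 1: AUG Met / ACG Thr — nonsynonymous.
Codon 2: CGU Arg / AUA Ile — nonsynonymous.
Codon 3: CAG Gln / CAA Gln — synonymous.
Codon 4: GUU Val / UGU Cys — nonsynonymous.
Codon 5: CUU Leu / GAG Glu — nonsynonymous.
Codon 6: CAA Gln / CAG Gln — synonymous.
Codon 7: GAC Asp / AGG Arg — nonsynonymous.
Codon 8: UUG Leu / CUC Leu — synonymous.
Codon 9: AGG Arg / AGG Arg — identical.
Codon 10: AUG Met / AUG Met — identical.
Nonsynonymous differences: 5.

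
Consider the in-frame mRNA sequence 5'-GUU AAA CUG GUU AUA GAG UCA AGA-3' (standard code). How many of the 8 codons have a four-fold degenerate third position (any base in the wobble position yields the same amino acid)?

4

Codon 1 GUU (Val): third position 4-fold.
Codon 2 AAA (Lys): third position 2-fold.
Codon 3 CUG (Leu): third position 4-fold.
Codon 4 GUU (Val): third position 4-fold.
Codon 5 AUA (Ile): third position 3-fold.
Codon 6 GAG (Glu): third position 2-fold.
Codon 7 UCA (Ser): third position 4-fold.
Codon 8 AGA (Arg): third position 2-fold.
Four-fold degenerate third positions: 4.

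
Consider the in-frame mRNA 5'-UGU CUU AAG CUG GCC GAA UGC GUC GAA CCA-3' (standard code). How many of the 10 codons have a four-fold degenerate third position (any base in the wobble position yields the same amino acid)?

Codon 1 UGU (Cys): third position 2-fold.
Codon 2 CUU (Leu): third position 4-fold.
Codon 3 AAG (Lys): third position 2-fold.
Codon 4 CUG (Leu): third position 4-fold.
Codon 5 GCC (Ala): third position 4-fold.
Codon 6 GAA (Glu): third position 2-fold.
Codon 7 UGC (Cys): third position 2-fold.
Codon 8 GUC (Val): third position 4-fold.
Codon 9 GAA (Glu): third position 2-fold.
Codon 10 CCA (Pro): third position 4-fold.
Four-fold degenerate third positions: 5.

5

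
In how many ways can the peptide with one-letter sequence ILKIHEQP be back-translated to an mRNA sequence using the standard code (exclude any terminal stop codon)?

3456

Ile: 3 codons.
Leu: 6 codons.
Lys: 2 codons.
Ile: 3 codons.
His: 2 codons.
Glu: 2 codons.
Gln: 2 codons.
Pro: 4 codons.
3 × 6 × 2 × 3 × 2 × 2 × 2 × 4 = 3456.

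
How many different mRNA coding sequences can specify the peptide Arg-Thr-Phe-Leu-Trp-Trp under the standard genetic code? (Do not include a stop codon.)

Arg: 6 codons.
Thr: 4 codons.
Phe: 2 codons.
Leu: 6 codons.
Trp: 1 codon.
Trp: 1 codon.
6 × 4 × 2 × 6 × 1 × 1 = 288.

288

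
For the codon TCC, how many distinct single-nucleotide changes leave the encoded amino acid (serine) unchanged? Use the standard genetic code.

Position 1: none → 0 synonymous.
Position 2: none → 0 synonymous.
Position 3: TCT, TCA, TCG → 3 synonymous.
Total: 0 + 0 + 3 = 3.

3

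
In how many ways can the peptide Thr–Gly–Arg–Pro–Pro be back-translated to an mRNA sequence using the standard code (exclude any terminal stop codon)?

1536

Thr: 4 codons.
Gly: 4 codons.
Arg: 6 codons.
Pro: 4 codons.
Pro: 4 codons.
4 × 4 × 6 × 4 × 4 = 1536.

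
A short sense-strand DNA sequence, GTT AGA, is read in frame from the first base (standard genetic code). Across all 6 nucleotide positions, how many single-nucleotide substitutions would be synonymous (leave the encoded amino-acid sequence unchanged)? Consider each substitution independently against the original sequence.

5

Codon 1 (GTT, Val): 3 synonymous substitutions.
Codon 2 (AGA, Arg): 2 synonymous substitutions.
Total: 3 + 2 = 5.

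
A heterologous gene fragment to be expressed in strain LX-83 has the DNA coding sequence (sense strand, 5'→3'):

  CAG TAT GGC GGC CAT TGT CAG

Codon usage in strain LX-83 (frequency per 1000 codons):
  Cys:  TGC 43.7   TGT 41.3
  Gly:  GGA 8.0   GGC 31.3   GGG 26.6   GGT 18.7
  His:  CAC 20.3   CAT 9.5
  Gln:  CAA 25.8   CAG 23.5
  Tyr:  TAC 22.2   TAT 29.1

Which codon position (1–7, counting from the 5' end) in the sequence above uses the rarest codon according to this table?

Codon 1 CAG (Gln): 23.5 per 1000.
Codon 2 TAT (Tyr): 29.1 per 1000.
Codon 3 GGC (Gly): 31.3 per 1000.
Codon 4 GGC (Gly): 31.3 per 1000.
Codon 5 CAT (His): 9.5 per 1000.
Codon 6 TGT (Cys): 41.3 per 1000.
Codon 7 CAG (Gln): 23.5 per 1000.
Lowest frequency is 9.5 at codon 5.

5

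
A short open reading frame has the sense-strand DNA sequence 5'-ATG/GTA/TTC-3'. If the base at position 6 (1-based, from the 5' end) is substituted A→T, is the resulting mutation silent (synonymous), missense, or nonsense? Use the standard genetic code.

silent

Position 6 falls in codon 2: GTA → Val.
After the substitution the codon is GTT → Val.
Both encode Val, so the change is synonymous.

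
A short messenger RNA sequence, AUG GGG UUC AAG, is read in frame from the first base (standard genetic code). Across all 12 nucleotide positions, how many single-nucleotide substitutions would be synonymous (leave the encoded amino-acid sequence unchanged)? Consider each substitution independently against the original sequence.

5

Codon 1 (AUG, Met): 0 synonymous substitutions.
Codon 2 (GGG, Gly): 3 synonymous substitutions.
Codon 3 (UUC, Phe): 1 synonymous substitution.
Codon 4 (AAG, Lys): 1 synonymous substitution.
Total: 0 + 3 + 1 + 1 = 5.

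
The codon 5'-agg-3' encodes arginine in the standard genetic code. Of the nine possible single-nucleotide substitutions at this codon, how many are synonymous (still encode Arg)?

Position 1: CGG → 1 synonymous.
Position 2: none → 0 synonymous.
Position 3: AGA → 1 synonymous.
Total: 1 + 0 + 1 = 2.

2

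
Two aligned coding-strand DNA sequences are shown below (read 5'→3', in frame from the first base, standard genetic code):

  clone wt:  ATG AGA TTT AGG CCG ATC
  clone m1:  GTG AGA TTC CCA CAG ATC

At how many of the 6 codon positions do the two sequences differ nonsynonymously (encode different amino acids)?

Codon 1: ATG Met / GTG Val — nonsynonymous.
Codon 2: AGA Arg / AGA Arg — identical.
Codon 3: TTT Phe / TTC Phe — synonymous.
Codon 4: AGG Arg / CCA Pro — nonsynonymous.
Codon 5: CCG Pro / CAG Gln — nonsynonymous.
Codon 6: ATC Ile / ATC Ile — identical.
Nonsynonymous differences: 3.

3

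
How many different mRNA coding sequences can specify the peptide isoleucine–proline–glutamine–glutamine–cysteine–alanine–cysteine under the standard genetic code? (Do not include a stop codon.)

768

Ile: 3 codons.
Pro: 4 codons.
Gln: 2 codons.
Gln: 2 codons.
Cys: 2 codons.
Ala: 4 codons.
Cys: 2 codons.
3 × 4 × 2 × 2 × 2 × 4 × 2 = 768.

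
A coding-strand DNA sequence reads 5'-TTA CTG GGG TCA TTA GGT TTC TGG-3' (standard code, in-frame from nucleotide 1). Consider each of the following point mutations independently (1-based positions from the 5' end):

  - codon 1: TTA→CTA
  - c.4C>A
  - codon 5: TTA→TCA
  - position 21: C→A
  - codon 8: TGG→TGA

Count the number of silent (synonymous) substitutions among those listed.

1

Codon 1: TTA (Leu) → CTA (Leu) — synonymous.
Codon 2: CTG (Leu) → ATG (Met) — missense.
Codon 5: TTA (Leu) → TCA (Ser) — missense.
Codon 7: TTC (Phe) → TTA (Leu) — missense.
Codon 8: TGG (Trp) → TGA (Stop) — nonsense.
Synonymous: 1 of 5.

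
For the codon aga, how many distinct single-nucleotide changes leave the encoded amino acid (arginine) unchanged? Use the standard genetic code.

2

Position 1: CGA → 1 synonymous.
Position 2: none → 0 synonymous.
Position 3: AGG → 1 synonymous.
Total: 1 + 0 + 1 = 2.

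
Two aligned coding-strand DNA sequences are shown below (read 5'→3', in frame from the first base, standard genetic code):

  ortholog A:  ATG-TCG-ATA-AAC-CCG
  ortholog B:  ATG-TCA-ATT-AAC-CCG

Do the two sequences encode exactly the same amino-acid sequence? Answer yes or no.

Codon 1: ATG Met / ATG Met — identical.
Codon 2: TCG Ser / TCA Ser — synonymous.
Codon 3: ATA Ile / ATT Ile — synonymous.
Codon 4: AAC Asn / AAC Asn — identical.
Codon 5: CCG Pro / CCG Pro — identical.
Nonsynonymous differences: 0 → same protein.

yes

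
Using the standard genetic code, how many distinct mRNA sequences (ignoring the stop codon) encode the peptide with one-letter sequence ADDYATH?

Ala: 4 codons.
Asp: 2 codons.
Asp: 2 codons.
Tyr: 2 codons.
Ala: 4 codons.
Thr: 4 codons.
His: 2 codons.
4 × 2 × 2 × 2 × 4 × 4 × 2 = 1024.

1024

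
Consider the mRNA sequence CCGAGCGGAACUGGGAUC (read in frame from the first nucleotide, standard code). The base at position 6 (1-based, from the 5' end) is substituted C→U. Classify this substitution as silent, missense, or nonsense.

Position 6 falls in codon 2: AGC → Ser.
After the substitution the codon is AGU → Ser.
Both encode Ser, so the change is synonymous.

silent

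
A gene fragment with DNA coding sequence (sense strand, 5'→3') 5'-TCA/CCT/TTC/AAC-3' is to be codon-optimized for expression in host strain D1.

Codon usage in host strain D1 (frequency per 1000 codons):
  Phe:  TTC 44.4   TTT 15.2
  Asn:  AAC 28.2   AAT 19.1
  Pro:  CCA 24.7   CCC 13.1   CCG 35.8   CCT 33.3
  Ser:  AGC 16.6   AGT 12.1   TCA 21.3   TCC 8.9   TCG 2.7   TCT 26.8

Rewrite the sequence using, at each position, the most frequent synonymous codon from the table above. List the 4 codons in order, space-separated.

Codon 1 (Ser): best is TCT at 26.8.
Codon 2 (Pro): best is CCG at 35.8.
Codon 3 (Phe): best is TTC at 44.4.
Codon 4 (Asn): best is AAC at 28.2.

TCT CCG TTC AAC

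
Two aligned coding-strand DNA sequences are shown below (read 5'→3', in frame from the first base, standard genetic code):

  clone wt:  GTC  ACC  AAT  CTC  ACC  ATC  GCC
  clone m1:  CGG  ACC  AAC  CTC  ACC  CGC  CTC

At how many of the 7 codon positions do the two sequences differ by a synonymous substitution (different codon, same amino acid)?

Codon 1: GTC Val / CGG Arg — nonsynonymous.
Codon 2: ACC Thr / ACC Thr — identical.
Codon 3: AAT Asn / AAC Asn — synonymous.
Codon 4: CTC Leu / CTC Leu — identical.
Codon 5: ACC Thr / ACC Thr — identical.
Codon 6: ATC Ile / CGC Arg — nonsynonymous.
Codon 7: GCC Ala / CTC Leu — nonsynonymous.
Synonymous differences: 1.

1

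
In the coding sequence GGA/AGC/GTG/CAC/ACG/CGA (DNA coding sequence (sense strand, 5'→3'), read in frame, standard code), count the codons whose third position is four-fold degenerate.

Codon 1 GGA (Gly): third position 4-fold.
Codon 2 AGC (Ser): third position 2-fold.
Codon 3 GTG (Val): third position 4-fold.
Codon 4 CAC (His): third position 2-fold.
Codon 5 ACG (Thr): third position 4-fold.
Codon 6 CGA (Arg): third position 4-fold.
Four-fold degenerate third positions: 4.

4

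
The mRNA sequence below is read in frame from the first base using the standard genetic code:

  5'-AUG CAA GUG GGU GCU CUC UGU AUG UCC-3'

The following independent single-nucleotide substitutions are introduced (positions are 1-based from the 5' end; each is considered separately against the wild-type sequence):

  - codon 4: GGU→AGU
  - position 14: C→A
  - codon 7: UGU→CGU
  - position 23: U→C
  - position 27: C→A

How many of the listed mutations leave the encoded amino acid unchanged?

Codon 4: GGU (Gly) → AGU (Ser) — missense.
Codon 5: GCU (Ala) → GAU (Asp) — missense.
Codon 7: UGU (Cys) → CGU (Arg) — missense.
Codon 8: AUG (Met) → ACG (Thr) — missense.
Codon 9: UCC (Ser) → UCA (Ser) — synonymous.
Synonymous: 1 of 5.

1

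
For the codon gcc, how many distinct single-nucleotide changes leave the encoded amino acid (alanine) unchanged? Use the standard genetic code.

Position 1: none → 0 synonymous.
Position 2: none → 0 synonymous.
Position 3: GCU, GCA, GCG → 3 synonymous.
Total: 0 + 0 + 3 = 3.

3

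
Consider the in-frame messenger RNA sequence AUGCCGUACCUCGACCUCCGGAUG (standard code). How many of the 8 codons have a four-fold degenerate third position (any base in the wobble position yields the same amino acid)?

4

Codon 1 AUG (Met): third position 1-fold.
Codon 2 CCG (Pro): third position 4-fold.
Codon 3 UAC (Tyr): third position 2-fold.
Codon 4 CUC (Leu): third position 4-fold.
Codon 5 GAC (Asp): third position 2-fold.
Codon 6 CUC (Leu): third position 4-fold.
Codon 7 CGG (Arg): third position 4-fold.
Codon 8 AUG (Met): third position 1-fold.
Four-fold degenerate third positions: 4.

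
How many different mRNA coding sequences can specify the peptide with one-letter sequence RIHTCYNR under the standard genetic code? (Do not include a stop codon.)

Arg: 6 codons.
Ile: 3 codons.
His: 2 codons.
Thr: 4 codons.
Cys: 2 codons.
Tyr: 2 codons.
Asn: 2 codons.
Arg: 6 codons.
6 × 3 × 2 × 4 × 2 × 2 × 2 × 6 = 6912.

6912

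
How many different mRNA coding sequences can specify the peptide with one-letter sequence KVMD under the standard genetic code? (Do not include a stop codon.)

16

Lys: 2 codons.
Val: 4 codons.
Met: 1 codon.
Asp: 2 codons.
2 × 4 × 1 × 2 = 16.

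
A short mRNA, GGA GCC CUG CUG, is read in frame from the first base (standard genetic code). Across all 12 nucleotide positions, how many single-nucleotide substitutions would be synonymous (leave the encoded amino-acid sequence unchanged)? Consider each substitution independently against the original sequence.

Codon 1 (GGA, Gly): 3 synonymous substitutions.
Codon 2 (GCC, Ala): 3 synonymous substitutions.
Codon 3 (CUG, Leu): 4 synonymous substitutions.
Codon 4 (CUG, Leu): 4 synonymous substitutions.
Total: 3 + 3 + 4 + 4 = 14.

14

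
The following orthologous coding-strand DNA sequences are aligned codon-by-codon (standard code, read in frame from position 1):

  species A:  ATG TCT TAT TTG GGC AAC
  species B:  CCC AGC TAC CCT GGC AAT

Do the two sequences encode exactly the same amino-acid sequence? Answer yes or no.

Codon 1: ATG Met / CCC Pro — nonsynonymous.
Codon 2: TCT Ser / AGC Ser — synonymous.
Codon 3: TAT Tyr / TAC Tyr — synonymous.
Codon 4: TTG Leu / CCT Pro — nonsynonymous.
Codon 5: GGC Gly / GGC Gly — identical.
Codon 6: AAC Asn / AAT Asn — synonymous.
Nonsynonymous differences: 2 → different protein.

no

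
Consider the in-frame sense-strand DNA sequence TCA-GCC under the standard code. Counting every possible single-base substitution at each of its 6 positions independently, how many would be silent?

6

Codon 1 (TCA, Ser): 3 synonymous substitutions.
Codon 2 (GCC, Ala): 3 synonymous substitutions.
Total: 3 + 3 = 6.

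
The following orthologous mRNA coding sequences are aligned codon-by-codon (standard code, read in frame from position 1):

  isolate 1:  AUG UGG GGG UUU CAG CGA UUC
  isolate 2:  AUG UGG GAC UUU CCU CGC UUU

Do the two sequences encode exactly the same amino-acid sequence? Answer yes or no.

Codon 1: AUG Met / AUG Met — identical.
Codon 2: UGG Trp / UGG Trp — identical.
Codon 3: GGG Gly / GAC Asp — nonsynonymous.
Codon 4: UUU Phe / UUU Phe — identical.
Codon 5: CAG Gln / CCU Pro — nonsynonymous.
Codon 6: CGA Arg / CGC Arg — synonymous.
Codon 7: UUC Phe / UUU Phe — synonymous.
Nonsynonymous differences: 2 → different protein.

no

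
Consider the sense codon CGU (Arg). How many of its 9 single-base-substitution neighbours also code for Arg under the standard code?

3

Position 1: none → 0 synonymous.
Position 2: none → 0 synonymous.
Position 3: CGC, CGA, CGG → 3 synonymous.
Total: 0 + 0 + 3 = 3.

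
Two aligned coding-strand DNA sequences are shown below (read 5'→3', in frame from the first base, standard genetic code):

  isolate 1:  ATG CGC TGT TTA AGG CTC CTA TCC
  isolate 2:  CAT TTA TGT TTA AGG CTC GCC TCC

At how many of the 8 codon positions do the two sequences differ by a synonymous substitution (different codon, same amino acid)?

0

Codon 1: ATG Met / CAT His — nonsynonymous.
Codon 2: CGC Arg / TTA Leu — nonsynonymous.
Codon 3: TGT Cys / TGT Cys — identical.
Codon 4: TTA Leu / TTA Leu — identical.
Codon 5: AGG Arg / AGG Arg — identical.
Codon 6: CTC Leu / CTC Leu — identical.
Codon 7: CTA Leu / GCC Ala — nonsynonymous.
Codon 8: TCC Ser / TCC Ser — identical.
Synonymous differences: 0.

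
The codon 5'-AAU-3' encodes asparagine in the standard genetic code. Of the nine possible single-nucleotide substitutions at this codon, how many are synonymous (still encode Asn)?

Position 1: none → 0 synonymous.
Position 2: none → 0 synonymous.
Position 3: AAC → 1 synonymous.
Total: 0 + 0 + 1 = 1.

1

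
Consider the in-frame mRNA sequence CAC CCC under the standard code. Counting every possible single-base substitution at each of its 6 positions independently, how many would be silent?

4

Codon 1 (CAC, His): 1 synonymous substitution.
Codon 2 (CCC, Pro): 3 synonymous substitutions.
Total: 1 + 3 = 4.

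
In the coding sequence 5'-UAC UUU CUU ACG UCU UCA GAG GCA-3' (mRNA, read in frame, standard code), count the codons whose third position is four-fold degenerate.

5

Codon 1 UAC (Tyr): third position 2-fold.
Codon 2 UUU (Phe): third position 2-fold.
Codon 3 CUU (Leu): third position 4-fold.
Codon 4 ACG (Thr): third position 4-fold.
Codon 5 UCU (Ser): third position 4-fold.
Codon 6 UCA (Ser): third position 4-fold.
Codon 7 GAG (Glu): third position 2-fold.
Codon 8 GCA (Ala): third position 4-fold.
Four-fold degenerate third positions: 5.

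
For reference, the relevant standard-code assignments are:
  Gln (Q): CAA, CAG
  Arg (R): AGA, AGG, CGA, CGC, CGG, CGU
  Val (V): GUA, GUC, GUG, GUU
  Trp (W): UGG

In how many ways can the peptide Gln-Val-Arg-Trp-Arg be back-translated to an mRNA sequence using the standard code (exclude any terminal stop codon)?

288

Gln: 2 codons.
Val: 4 codons.
Arg: 6 codons.
Trp: 1 codon.
Arg: 6 codons.
2 × 4 × 6 × 1 × 6 = 288.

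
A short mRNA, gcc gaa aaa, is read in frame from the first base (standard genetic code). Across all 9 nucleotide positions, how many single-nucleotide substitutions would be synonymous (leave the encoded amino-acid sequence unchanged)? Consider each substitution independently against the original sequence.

5

Codon 1 (GCC, Ala): 3 synonymous substitutions.
Codon 2 (GAA, Glu): 1 synonymous substitution.
Codon 3 (AAA, Lys): 1 synonymous substitution.
Total: 3 + 1 + 1 = 5.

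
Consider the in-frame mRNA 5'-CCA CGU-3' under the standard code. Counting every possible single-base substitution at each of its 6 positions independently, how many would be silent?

6

Codon 1 (CCA, Pro): 3 synonymous substitutions.
Codon 2 (CGU, Arg): 3 synonymous substitutions.
Total: 3 + 3 = 6.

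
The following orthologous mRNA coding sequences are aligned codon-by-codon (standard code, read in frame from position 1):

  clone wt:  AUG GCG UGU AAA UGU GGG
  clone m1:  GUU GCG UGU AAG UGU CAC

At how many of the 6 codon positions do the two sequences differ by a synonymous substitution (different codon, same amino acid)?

1

Codon 1: AUG Met / GUU Val — nonsynonymous.
Codon 2: GCG Ala / GCG Ala — identical.
Codon 3: UGU Cys / UGU Cys — identical.
Codon 4: AAA Lys / AAG Lys — synonymous.
Codon 5: UGU Cys / UGU Cys — identical.
Codon 6: GGG Gly / CAC His — nonsynonymous.
Synonymous differences: 1.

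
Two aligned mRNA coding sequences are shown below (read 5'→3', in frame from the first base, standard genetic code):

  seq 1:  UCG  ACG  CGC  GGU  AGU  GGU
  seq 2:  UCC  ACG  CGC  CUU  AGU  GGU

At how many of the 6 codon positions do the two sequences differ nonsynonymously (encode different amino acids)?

1

Codon 1: UCG Ser / UCC Ser — synonymous.
Codon 2: ACG Thr / ACG Thr — identical.
Codon 3: CGC Arg / CGC Arg — identical.
Codon 4: GGU Gly / CUU Leu — nonsynonymous.
Codon 5: AGU Ser / AGU Ser — identical.
Codon 6: GGU Gly / GGU Gly — identical.
Nonsynonymous differences: 1.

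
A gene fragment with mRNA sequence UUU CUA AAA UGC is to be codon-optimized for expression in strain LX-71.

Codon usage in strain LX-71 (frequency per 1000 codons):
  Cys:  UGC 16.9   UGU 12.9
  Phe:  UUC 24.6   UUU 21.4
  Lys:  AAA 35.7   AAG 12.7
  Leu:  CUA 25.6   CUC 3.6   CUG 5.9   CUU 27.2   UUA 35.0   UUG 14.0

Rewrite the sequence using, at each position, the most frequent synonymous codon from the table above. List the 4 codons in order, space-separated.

Codon 1 (Phe): best is UUC at 24.6.
Codon 2 (Leu): best is UUA at 35.0.
Codon 3 (Lys): best is AAA at 35.7.
Codon 4 (Cys): best is UGC at 16.9.

UUC UUA AAA UGC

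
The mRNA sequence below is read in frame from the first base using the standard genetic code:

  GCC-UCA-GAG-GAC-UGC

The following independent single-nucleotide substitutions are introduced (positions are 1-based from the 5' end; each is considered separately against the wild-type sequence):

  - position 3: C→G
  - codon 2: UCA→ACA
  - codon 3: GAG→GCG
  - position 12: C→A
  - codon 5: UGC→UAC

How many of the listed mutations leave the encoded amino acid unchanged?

Codon 1: GCC (Ala) → GCG (Ala) — synonymous.
Codon 2: UCA (Ser) → ACA (Thr) — missense.
Codon 3: GAG (Glu) → GCG (Ala) — missense.
Codon 4: GAC (Asp) → GAA (Glu) — missense.
Codon 5: UGC (Cys) → UAC (Tyr) — missense.
Synonymous: 1 of 5.

1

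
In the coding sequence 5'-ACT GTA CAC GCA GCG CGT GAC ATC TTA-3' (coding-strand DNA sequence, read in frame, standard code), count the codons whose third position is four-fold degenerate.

5

Codon 1 ACT (Thr): third position 4-fold.
Codon 2 GTA (Val): third position 4-fold.
Codon 3 CAC (His): third position 2-fold.
Codon 4 GCA (Ala): third position 4-fold.
Codon 5 GCG (Ala): third position 4-fold.
Codon 6 CGT (Arg): third position 4-fold.
Codon 7 GAC (Asp): third position 2-fold.
Codon 8 ATC (Ile): third position 3-fold.
Codon 9 TTA (Leu): third position 2-fold.
Four-fold degenerate third positions: 5.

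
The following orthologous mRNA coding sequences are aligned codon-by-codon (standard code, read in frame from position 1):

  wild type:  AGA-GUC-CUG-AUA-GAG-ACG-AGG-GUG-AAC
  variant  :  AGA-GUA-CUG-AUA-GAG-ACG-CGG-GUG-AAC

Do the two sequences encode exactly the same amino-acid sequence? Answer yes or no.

Codon 1: AGA Arg / AGA Arg — identical.
Codon 2: GUC Val / GUA Val — synonymous.
Codon 3: CUG Leu / CUG Leu — identical.
Codon 4: AUA Ile / AUA Ile — identical.
Codon 5: GAG Glu / GAG Glu — identical.
Codon 6: ACG Thr / ACG Thr — identical.
Codon 7: AGG Arg / CGG Arg — synonymous.
Codon 8: GUG Val / GUG Val — identical.
Codon 9: AAC Asn / AAC Asn — identical.
Nonsynonymous differences: 0 → same protein.

yes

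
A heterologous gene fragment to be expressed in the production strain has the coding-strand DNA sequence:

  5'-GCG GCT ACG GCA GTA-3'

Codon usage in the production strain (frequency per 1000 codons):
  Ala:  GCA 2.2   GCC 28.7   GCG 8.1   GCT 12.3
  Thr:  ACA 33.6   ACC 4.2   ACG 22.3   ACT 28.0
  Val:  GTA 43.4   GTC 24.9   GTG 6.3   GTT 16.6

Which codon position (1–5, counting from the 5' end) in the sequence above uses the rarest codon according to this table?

Codon 1 GCG (Ala): 8.1 per 1000.
Codon 2 GCT (Ala): 12.3 per 1000.
Codon 3 ACG (Thr): 22.3 per 1000.
Codon 4 GCA (Ala): 2.2 per 1000.
Codon 5 GTA (Val): 43.4 per 1000.
Lowest frequency is 2.2 at codon 4.

4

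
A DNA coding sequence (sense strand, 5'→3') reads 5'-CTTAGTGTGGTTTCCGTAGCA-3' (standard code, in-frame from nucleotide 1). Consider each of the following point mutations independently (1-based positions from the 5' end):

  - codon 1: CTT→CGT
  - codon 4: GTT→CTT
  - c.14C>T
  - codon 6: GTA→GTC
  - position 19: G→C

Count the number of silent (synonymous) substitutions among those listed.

1

Codon 1: CTT (Leu) → CGT (Arg) — missense.
Codon 4: GTT (Val) → CTT (Leu) — missense.
Codon 5: TCC (Ser) → TTC (Phe) — missense.
Codon 6: GTA (Val) → GTC (Val) — synonymous.
Codon 7: GCA (Ala) → CCA (Pro) — missense.
Synonymous: 1 of 5.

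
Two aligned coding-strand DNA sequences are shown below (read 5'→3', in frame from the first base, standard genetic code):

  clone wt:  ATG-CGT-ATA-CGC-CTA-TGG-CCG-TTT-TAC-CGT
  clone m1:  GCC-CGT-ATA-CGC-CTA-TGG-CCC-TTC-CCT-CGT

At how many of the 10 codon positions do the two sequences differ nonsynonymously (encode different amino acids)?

2

Codon 1: ATG Met / GCC Ala — nonsynonymous.
Codon 2: CGT Arg / CGT Arg — identical.
Codon 3: ATA Ile / ATA Ile — identical.
Codon 4: CGC Arg / CGC Arg — identical.
Codon 5: CTA Leu / CTA Leu — identical.
Codon 6: TGG Trp / TGG Trp — identical.
Codon 7: CCG Pro / CCC Pro — synonymous.
Codon 8: TTT Phe / TTC Phe — synonymous.
Codon 9: TAC Tyr / CCT Pro — nonsynonymous.
Codon 10: CGT Arg / CGT Arg — identical.
Nonsynonymous differences: 2.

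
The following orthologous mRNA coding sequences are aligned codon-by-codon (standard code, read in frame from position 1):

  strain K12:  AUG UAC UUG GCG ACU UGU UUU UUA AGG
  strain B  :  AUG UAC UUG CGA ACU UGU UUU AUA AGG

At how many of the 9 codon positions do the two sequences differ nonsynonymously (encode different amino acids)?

Codon 1: AUG Met / AUG Met — identical.
Codon 2: UAC Tyr / UAC Tyr — identical.
Codon 3: UUG Leu / UUG Leu — identical.
Codon 4: GCG Ala / CGA Arg — nonsynonymous.
Codon 5: ACU Thr / ACU Thr — identical.
Codon 6: UGU Cys / UGU Cys — identical.
Codon 7: UUU Phe / UUU Phe — identical.
Codon 8: UUA Leu / AUA Ile — nonsynonymous.
Codon 9: AGG Arg / AGG Arg — identical.
Nonsynonymous differences: 2.

2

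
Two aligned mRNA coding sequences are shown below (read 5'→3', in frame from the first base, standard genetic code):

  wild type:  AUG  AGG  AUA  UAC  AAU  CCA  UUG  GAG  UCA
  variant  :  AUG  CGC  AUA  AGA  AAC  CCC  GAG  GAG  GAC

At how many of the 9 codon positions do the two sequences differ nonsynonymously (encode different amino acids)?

3

Codon 1: AUG Met / AUG Met — identical.
Codon 2: AGG Arg / CGC Arg — synonymous.
Codon 3: AUA Ile / AUA Ile — identical.
Codon 4: UAC Tyr / AGA Arg — nonsynonymous.
Codon 5: AAU Asn / AAC Asn — synonymous.
Codon 6: CCA Pro / CCC Pro — synonymous.
Codon 7: UUG Leu / GAG Glu — nonsynonymous.
Codon 8: GAG Glu / GAG Glu — identical.
Codon 9: UCA Ser / GAC Asp — nonsynonymous.
Nonsynonymous differences: 3.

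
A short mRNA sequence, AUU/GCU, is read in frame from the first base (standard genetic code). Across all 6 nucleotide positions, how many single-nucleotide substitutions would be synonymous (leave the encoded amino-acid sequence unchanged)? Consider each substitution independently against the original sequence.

5

Codon 1 (AUU, Ile): 2 synonymous substitutions.
Codon 2 (GCU, Ala): 3 synonymous substitutions.
Total: 2 + 3 = 5.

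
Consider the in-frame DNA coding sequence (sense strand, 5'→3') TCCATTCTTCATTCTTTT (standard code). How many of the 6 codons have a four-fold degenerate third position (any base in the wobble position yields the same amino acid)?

3

Codon 1 TCC (Ser): third position 4-fold.
Codon 2 ATT (Ile): third position 3-fold.
Codon 3 CTT (Leu): third position 4-fold.
Codon 4 CAT (His): third position 2-fold.
Codon 5 TCT (Ser): third position 4-fold.
Codon 6 TTT (Phe): third position 2-fold.
Four-fold degenerate third positions: 3.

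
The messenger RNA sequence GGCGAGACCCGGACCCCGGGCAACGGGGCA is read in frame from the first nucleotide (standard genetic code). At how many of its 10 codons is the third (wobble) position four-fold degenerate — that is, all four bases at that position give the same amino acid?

8

Codon 1 GGC (Gly): third position 4-fold.
Codon 2 GAG (Glu): third position 2-fold.
Codon 3 ACC (Thr): third position 4-fold.
Codon 4 CGG (Arg): third position 4-fold.
Codon 5 ACC (Thr): third position 4-fold.
Codon 6 CCG (Pro): third position 4-fold.
Codon 7 GGC (Gly): third position 4-fold.
Codon 8 AAC (Asn): third position 2-fold.
Codon 9 GGG (Gly): third position 4-fold.
Codon 10 GCA (Ala): third position 4-fold.
Four-fold degenerate third positions: 8.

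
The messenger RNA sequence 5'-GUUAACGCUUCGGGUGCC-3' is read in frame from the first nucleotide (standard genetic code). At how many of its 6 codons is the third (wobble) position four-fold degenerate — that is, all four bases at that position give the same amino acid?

Codon 1 GUU (Val): third position 4-fold.
Codon 2 AAC (Asn): third position 2-fold.
Codon 3 GCU (Ala): third position 4-fold.
Codon 4 UCG (Ser): third position 4-fold.
Codon 5 GGU (Gly): third position 4-fold.
Codon 6 GCC (Ala): third position 4-fold.
Four-fold degenerate third positions: 5.

5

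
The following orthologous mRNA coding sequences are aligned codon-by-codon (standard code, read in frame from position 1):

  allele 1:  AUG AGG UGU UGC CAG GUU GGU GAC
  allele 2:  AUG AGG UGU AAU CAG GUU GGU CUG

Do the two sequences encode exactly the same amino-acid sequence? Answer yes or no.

no

Codon 1: AUG Met / AUG Met — identical.
Codon 2: AGG Arg / AGG Arg — identical.
Codon 3: UGU Cys / UGU Cys — identical.
Codon 4: UGC Cys / AAU Asn — nonsynonymous.
Codon 5: CAG Gln / CAG Gln — identical.
Codon 6: GUU Val / GUU Val — identical.
Codon 7: GGU Gly / GGU Gly — identical.
Codon 8: GAC Asp / CUG Leu — nonsynonymous.
Nonsynonymous differences: 2 → different protein.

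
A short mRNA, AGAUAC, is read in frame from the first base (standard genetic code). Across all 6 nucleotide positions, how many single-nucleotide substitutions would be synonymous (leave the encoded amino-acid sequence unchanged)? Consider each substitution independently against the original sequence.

3

Codon 1 (AGA, Arg): 2 synonymous substitutions.
Codon 2 (UAC, Tyr): 1 synonymous substitution.
Total: 2 + 1 = 3.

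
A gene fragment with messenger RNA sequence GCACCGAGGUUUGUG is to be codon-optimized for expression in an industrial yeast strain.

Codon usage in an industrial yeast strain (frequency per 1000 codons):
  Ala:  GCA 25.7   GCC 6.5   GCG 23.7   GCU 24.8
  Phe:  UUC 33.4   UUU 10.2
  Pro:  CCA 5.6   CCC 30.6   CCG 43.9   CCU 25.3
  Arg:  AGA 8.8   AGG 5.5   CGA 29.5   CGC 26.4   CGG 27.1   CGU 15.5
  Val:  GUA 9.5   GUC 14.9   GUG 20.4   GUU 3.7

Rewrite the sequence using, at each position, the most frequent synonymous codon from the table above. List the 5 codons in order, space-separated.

Codon 1 (Ala): best is GCA at 25.7.
Codon 2 (Pro): best is CCG at 43.9.
Codon 3 (Arg): best is CGA at 29.5.
Codon 4 (Phe): best is UUC at 33.4.
Codon 5 (Val): best is GUG at 20.4.

GCA CCG CGA UUC GUG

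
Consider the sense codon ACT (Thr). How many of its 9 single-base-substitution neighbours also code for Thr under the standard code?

3

Position 1: none → 0 synonymous.
Position 2: none → 0 synonymous.
Position 3: ACC, ACA, ACG → 3 synonymous.
Total: 0 + 0 + 3 = 3.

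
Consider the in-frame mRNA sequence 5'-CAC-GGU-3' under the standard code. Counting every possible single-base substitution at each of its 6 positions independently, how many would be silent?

Codon 1 (CAC, His): 1 synonymous substitution.
Codon 2 (GGU, Gly): 3 synonymous substitutions.
Total: 1 + 3 = 4.

4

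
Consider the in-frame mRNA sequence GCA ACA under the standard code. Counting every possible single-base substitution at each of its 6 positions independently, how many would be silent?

6

Codon 1 (GCA, Ala): 3 synonymous substitutions.
Codon 2 (ACA, Thr): 3 synonymous substitutions.
Total: 3 + 3 = 6.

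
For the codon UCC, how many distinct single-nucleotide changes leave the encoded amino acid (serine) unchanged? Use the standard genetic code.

Position 1: none → 0 synonymous.
Position 2: none → 0 synonymous.
Position 3: UCU, UCA, UCG → 3 synonymous.
Total: 0 + 0 + 3 = 3.

3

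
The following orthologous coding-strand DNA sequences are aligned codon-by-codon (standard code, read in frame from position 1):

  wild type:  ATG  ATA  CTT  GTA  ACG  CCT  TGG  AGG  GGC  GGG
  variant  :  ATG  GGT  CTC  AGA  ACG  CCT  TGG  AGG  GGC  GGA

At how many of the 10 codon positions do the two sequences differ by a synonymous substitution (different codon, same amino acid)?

2

Codon 1: ATG Met / ATG Met — identical.
Codon 2: ATA Ile / GGT Gly — nonsynonymous.
Codon 3: CTT Leu / CTC Leu — synonymous.
Codon 4: GTA Val / AGA Arg — nonsynonymous.
Codon 5: ACG Thr / ACG Thr — identical.
Codon 6: CCT Pro / CCT Pro — identical.
Codon 7: TGG Trp / TGG Trp — identical.
Codon 8: AGG Arg / AGG Arg — identical.
Codon 9: GGC Gly / GGC Gly — identical.
Codon 10: GGG Gly / GGA Gly — synonymous.
Synonymous differences: 2.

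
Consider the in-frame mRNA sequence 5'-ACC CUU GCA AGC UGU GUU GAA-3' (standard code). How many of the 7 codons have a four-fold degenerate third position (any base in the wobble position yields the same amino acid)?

4

Codon 1 ACC (Thr): third position 4-fold.
Codon 2 CUU (Leu): third position 4-fold.
Codon 3 GCA (Ala): third position 4-fold.
Codon 4 AGC (Ser): third position 2-fold.
Codon 5 UGU (Cys): third position 2-fold.
Codon 6 GUU (Val): third position 4-fold.
Codon 7 GAA (Glu): third position 2-fold.
Four-fold degenerate third positions: 4.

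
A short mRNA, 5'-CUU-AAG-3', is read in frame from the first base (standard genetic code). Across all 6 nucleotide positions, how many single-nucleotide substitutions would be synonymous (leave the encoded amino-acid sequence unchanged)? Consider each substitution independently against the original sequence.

Codon 1 (CUU, Leu): 3 synonymous substitutions.
Codon 2 (AAG, Lys): 1 synonymous substitution.
Total: 3 + 1 = 4.

4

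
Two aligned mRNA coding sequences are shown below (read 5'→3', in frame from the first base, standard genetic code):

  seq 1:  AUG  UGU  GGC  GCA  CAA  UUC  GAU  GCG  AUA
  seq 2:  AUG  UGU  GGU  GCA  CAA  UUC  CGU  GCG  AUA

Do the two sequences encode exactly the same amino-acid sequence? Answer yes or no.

Codon 1: AUG Met / AUG Met — identical.
Codon 2: UGU Cys / UGU Cys — identical.
Codon 3: GGC Gly / GGU Gly — synonymous.
Codon 4: GCA Ala / GCA Ala — identical.
Codon 5: CAA Gln / CAA Gln — identical.
Codon 6: UUC Phe / UUC Phe — identical.
Codon 7: GAU Asp / CGU Arg — nonsynonymous.
Codon 8: GCG Ala / GCG Ala — identical.
Codon 9: AUA Ile / AUA Ile — identical.
Nonsynonymous differences: 1 → different protein.

no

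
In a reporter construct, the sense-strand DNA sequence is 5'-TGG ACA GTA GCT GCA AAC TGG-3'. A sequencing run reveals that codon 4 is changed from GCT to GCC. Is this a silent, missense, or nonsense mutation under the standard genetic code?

Position 12 falls in codon 4: GCT → Ala.
After the substitution the codon is GCC → Ala.
Both encode Ala, so the change is synonymous.

silent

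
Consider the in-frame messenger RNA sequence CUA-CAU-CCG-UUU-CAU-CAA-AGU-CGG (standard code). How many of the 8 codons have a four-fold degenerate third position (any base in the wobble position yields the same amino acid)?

3

Codon 1 CUA (Leu): third position 4-fold.
Codon 2 CAU (His): third position 2-fold.
Codon 3 CCG (Pro): third position 4-fold.
Codon 4 UUU (Phe): third position 2-fold.
Codon 5 CAU (His): third position 2-fold.
Codon 6 CAA (Gln): third position 2-fold.
Codon 7 AGU (Ser): third position 2-fold.
Codon 8 CGG (Arg): third position 4-fold.
Four-fold degenerate third positions: 3.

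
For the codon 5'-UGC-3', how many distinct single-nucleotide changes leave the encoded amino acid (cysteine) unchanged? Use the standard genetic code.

Position 1: none → 0 synonymous.
Position 2: none → 0 synonymous.
Position 3: UGU → 1 synonymous.
Total: 0 + 0 + 1 = 1.

1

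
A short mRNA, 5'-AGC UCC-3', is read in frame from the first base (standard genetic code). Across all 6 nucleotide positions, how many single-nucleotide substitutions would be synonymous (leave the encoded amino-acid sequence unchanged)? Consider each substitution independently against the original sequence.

4

Codon 1 (AGC, Ser): 1 synonymous substitution.
Codon 2 (UCC, Ser): 3 synonymous substitutions.
Total: 1 + 3 = 4.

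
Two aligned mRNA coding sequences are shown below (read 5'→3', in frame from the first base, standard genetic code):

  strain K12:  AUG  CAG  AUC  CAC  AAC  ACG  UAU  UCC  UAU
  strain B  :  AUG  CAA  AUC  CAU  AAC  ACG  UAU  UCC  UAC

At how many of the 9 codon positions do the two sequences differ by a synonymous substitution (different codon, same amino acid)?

Codon 1: AUG Met / AUG Met — identical.
Codon 2: CAG Gln / CAA Gln — synonymous.
Codon 3: AUC Ile / AUC Ile — identical.
Codon 4: CAC His / CAU His — synonymous.
Codon 5: AAC Asn / AAC Asn — identical.
Codon 6: ACG Thr / ACG Thr — identical.
Codon 7: UAU Tyr / UAU Tyr — identical.
Codon 8: UCC Ser / UCC Ser — identical.
Codon 9: UAU Tyr / UAC Tyr — synonymous.
Synonymous differences: 3.

3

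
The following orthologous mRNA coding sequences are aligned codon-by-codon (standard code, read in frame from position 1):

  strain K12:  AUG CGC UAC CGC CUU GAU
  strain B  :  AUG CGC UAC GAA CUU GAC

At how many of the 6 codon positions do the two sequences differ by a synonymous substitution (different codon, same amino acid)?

Codon 1: AUG Met / AUG Met — identical.
Codon 2: CGC Arg / CGC Arg — identical.
Codon 3: UAC Tyr / UAC Tyr — identical.
Codon 4: CGC Arg / GAA Glu — nonsynonymous.
Codon 5: CUU Leu / CUU Leu — identical.
Codon 6: GAU Asp / GAC Asp — synonymous.
Synonymous differences: 1.

1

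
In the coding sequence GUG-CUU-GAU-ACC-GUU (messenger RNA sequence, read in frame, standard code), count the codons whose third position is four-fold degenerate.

Codon 1 GUG (Val): third position 4-fold.
Codon 2 CUU (Leu): third position 4-fold.
Codon 3 GAU (Asp): third position 2-fold.
Codon 4 ACC (Thr): third position 4-fold.
Codon 5 GUU (Val): third position 4-fold.
Four-fold degenerate third positions: 4.

4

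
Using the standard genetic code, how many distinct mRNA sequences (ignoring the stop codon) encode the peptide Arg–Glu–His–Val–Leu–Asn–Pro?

4608

Arg: 6 codons.
Glu: 2 codons.
His: 2 codons.
Val: 4 codons.
Leu: 6 codons.
Asn: 2 codons.
Pro: 4 codons.
6 × 2 × 2 × 4 × 6 × 2 × 4 = 4608.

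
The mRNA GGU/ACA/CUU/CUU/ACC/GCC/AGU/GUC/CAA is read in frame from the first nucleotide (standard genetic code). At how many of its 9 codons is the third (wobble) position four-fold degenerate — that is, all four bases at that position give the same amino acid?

7

Codon 1 GGU (Gly): third position 4-fold.
Codon 2 ACA (Thr): third position 4-fold.
Codon 3 CUU (Leu): third position 4-fold.
Codon 4 CUU (Leu): third position 4-fold.
Codon 5 ACC (Thr): third position 4-fold.
Codon 6 GCC (Ala): third position 4-fold.
Codon 7 AGU (Ser): third position 2-fold.
Codon 8 GUC (Val): third position 4-fold.
Codon 9 CAA (Gln): third position 2-fold.
Four-fold degenerate third positions: 7.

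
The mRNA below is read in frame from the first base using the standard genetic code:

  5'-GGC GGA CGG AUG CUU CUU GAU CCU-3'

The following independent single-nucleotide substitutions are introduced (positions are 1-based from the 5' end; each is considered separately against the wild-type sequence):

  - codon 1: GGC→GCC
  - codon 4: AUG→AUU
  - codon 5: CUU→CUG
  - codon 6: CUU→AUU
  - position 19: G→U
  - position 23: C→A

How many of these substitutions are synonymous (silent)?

Codon 1: GGC (Gly) → GCC (Ala) — missense.
Codon 4: AUG (Met) → AUU (Ile) — missense.
Codon 5: CUU (Leu) → CUG (Leu) — synonymous.
Codon 6: CUU (Leu) → AUU (Ile) — missense.
Codon 7: GAU (Asp) → UAU (Tyr) — missense.
Codon 8: CCU (Pro) → CAU (His) — missense.
Synonymous: 1 of 6.

1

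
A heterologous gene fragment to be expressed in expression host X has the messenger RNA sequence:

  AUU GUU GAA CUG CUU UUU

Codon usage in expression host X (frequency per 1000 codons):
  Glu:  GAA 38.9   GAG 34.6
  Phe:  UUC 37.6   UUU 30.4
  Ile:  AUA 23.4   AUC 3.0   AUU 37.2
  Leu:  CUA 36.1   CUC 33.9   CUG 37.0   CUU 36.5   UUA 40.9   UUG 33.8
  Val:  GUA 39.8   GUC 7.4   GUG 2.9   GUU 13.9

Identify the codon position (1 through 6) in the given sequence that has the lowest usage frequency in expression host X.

Codon 1 AUU (Ile): 37.2 per 1000.
Codon 2 GUU (Val): 13.9 per 1000.
Codon 3 GAA (Glu): 38.9 per 1000.
Codon 4 CUG (Leu): 37.0 per 1000.
Codon 5 CUU (Leu): 36.5 per 1000.
Codon 6 UUU (Phe): 30.4 per 1000.
Lowest frequency is 13.9 at codon 2.

2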